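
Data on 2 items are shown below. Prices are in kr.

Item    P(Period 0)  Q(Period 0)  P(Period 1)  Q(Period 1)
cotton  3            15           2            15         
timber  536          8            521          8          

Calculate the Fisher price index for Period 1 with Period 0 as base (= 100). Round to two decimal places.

96.88

Laspeyres component (base-period weights):
ΣP(Period 1)Q(Period 0) = 2×15 + 521×8 = 30 + 4168 = 4198
ΣP(Period 0)Q(Period 0) = 3×15 + 536×8 = 45 + 4288 = 4333
L = 4198 / 4333 × 100 = 96.8844
Paasche component (current-period weights):
ΣP(Period 1)Q(Period 1) = 2×15 + 521×8 = 30 + 4168 = 4198
ΣP(Period 0)Q(Period 1) = 3×15 + 536×8 = 45 + 4288 = 4333
P = 4198 / 4333 × 100 = 96.8844
Fisher = √(L × P) = √(96.8844 × 96.8844) = 96.8844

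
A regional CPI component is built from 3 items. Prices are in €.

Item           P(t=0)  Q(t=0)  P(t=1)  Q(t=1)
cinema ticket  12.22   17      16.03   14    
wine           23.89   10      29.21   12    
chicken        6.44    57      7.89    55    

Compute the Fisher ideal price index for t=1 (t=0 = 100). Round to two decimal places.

Laspeyres component (base-period weights):
ΣP(t=1)Q(t=0) = 16.03×17 + 29.21×10 + 7.89×57 = 272.51 + 292.1 + 449.73 = 1014.34
ΣP(t=0)Q(t=0) = 12.22×17 + 23.89×10 + 6.44×57 = 207.74 + 238.9 + 367.08 = 813.72
L = 1014.34 / 813.72 × 100 = 124.6547
Paasche component (current-period weights):
ΣP(t=1)Q(t=1) = 16.03×14 + 29.21×12 + 7.89×55 = 224.42 + 350.52 + 433.95 = 1008.89
ΣP(t=0)Q(t=1) = 12.22×14 + 23.89×12 + 6.44×55 = 171.08 + 286.68 + 354.2 = 811.96
P = 1008.89 / 811.96 × 100 = 124.2537
Fisher = √(L × P) = √(124.6547 × 124.2537) = 124.4540

124.45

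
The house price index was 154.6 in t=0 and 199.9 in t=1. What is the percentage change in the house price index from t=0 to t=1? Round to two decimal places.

29.30%

Change = (199.9 − 154.6) / 154.6 × 100
       = 45.3 / 154.6 × 100 = 29.3014%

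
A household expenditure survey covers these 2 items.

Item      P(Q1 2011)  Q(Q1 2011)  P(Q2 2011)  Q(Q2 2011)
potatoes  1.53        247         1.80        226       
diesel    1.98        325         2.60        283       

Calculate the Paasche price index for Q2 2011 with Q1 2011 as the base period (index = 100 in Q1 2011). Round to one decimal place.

126.1

Paasche price index uses current-period quantities as weights.
ΣP(Q2 2011)·Q(Q2 2011) = 1.80×226 + 2.60×283 = 406.8 + 735.8 = 1142.6
ΣP(Q1 2011)·Q(Q2 2011) = 1.53×226 + 1.98×283 = 345.78 + 560.34 = 906.12
Index = 1142.6 / 906.12 × 100 = 126.0981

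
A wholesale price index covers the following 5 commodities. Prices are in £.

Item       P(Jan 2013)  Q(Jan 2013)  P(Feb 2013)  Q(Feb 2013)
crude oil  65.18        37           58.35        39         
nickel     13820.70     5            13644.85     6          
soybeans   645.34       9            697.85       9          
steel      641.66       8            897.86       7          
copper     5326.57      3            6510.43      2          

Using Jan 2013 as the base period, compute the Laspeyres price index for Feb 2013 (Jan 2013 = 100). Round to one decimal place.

105.0

Laspeyres price index uses base-period quantities as weights.
ΣP(Feb 2013)·Q(Jan 2013) = 58.35×37 + 13644.85×5 + 697.85×9 + 897.86×8 + 6510.43×3 = 2158.95 + 68224.25 + 6280.65 + 7182.88 + 19531.29 = 103378.02
ΣP(Jan 2013)·Q(Jan 2013) = 65.18×37 + 13820.70×5 + 645.34×9 + 641.66×8 + 5326.57×3 = 2411.66 + 69103.5 + 5808.06 + 5133.28 + 15979.71 = 98436.21
Index = 103378.02 / 98436.21 × 100 = 105.0203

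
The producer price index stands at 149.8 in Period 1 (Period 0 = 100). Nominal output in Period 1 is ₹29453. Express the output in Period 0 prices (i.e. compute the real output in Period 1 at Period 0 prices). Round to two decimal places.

19661.55

Real = Nominal ÷ (Index/100) = 29453 ÷ (149.8/100)
     = 29453 ÷ 1.498 = 19661.5487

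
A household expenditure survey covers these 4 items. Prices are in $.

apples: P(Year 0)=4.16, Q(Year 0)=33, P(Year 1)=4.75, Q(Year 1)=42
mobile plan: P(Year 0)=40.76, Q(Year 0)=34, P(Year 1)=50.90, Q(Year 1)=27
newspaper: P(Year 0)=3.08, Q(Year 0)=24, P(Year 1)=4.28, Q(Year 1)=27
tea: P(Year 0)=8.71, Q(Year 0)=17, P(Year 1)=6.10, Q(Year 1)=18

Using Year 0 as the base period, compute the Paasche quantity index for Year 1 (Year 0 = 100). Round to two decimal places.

Paasche quantity index uses current-period prices as weights.
ΣP(Year 1)·Q(Year 1) = 4.75×42 + 50.90×27 + 4.28×27 + 6.10×18 = 199.5 + 1374.3 + 115.56 + 109.8 = 1799.16
ΣP(Year 1)·Q(Year 0) = 4.75×33 + 50.90×34 + 4.28×24 + 6.10×17 = 156.75 + 1730.6 + 102.72 + 103.7 = 2093.77
Index = 1799.16 / 2093.77 × 100 = 85.9292

85.93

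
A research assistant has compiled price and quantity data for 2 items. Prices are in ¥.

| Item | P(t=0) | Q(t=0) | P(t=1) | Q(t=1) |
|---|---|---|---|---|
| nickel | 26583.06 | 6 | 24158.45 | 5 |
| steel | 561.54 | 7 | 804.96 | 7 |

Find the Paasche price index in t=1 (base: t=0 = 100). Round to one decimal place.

Paasche price index uses current-period quantities as weights.
ΣP(t=1)·Q(t=1) = 24158.45×5 + 804.96×7 = 120792.25 + 5634.72 = 126426.97
ΣP(t=0)·Q(t=1) = 26583.06×5 + 561.54×7 = 132915.3 + 3930.78 = 136846.08
Index = 126426.97 / 136846.08 × 100 = 92.3863

92.4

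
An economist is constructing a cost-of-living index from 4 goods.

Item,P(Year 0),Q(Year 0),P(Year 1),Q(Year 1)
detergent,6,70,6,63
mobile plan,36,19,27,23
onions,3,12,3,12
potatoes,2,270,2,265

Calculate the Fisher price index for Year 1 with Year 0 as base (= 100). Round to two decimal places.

89.07

Laspeyres component (base-period weights):
ΣP(Year 1)Q(Year 0) = 6×70 + 27×19 + 3×12 + 2×270 = 420 + 513 + 36 + 540 = 1509
ΣP(Year 0)Q(Year 0) = 6×70 + 36×19 + 3×12 + 2×270 = 420 + 684 + 36 + 540 = 1680
L = 1509 / 1680 × 100 = 89.8214
Paasche component (current-period weights):
ΣP(Year 1)Q(Year 1) = 6×63 + 27×23 + 3×12 + 2×265 = 378 + 621 + 36 + 530 = 1565
ΣP(Year 0)Q(Year 1) = 6×63 + 36×23 + 3×12 + 2×265 = 378 + 828 + 36 + 530 = 1772
P = 1565 / 1772 × 100 = 88.3183
Fisher = √(L × P) = √(89.8214 × 88.3183) = 89.0667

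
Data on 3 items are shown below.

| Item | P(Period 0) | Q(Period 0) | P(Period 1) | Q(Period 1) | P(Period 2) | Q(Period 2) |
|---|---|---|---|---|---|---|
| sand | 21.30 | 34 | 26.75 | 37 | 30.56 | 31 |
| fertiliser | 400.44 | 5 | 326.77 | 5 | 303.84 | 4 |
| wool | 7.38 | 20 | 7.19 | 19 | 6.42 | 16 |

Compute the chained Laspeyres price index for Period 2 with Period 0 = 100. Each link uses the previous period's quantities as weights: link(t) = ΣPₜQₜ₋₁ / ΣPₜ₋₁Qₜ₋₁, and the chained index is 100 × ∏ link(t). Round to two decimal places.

Link Period 0→Period 1:
ΣP(Period 1)Q(Period 0) = 26.75×34 + 326.77×5 + 7.19×20 = 909.5 + 1633.85 + 143.8 = 2687.15
ΣP(Period 0)Q(Period 0) = 21.30×34 + 400.44×5 + 7.38×20 = 724.2 + 2002.2 + 147.6 = 2874
link = 2687.15/2874 = 0.934986
Link Period 1→Period 2:
ΣP(Period 2)Q(Period 1) = 30.56×37 + 303.84×5 + 6.42×19 = 1130.72 + 1519.2 + 121.98 = 2771.9
ΣP(Period 1)Q(Period 1) = 26.75×37 + 326.77×5 + 7.19×19 = 989.75 + 1633.85 + 136.61 = 2760.21
link = 2771.9/2760.21 = 1.004235
Chained index = 100 × 0.934986 × 1.004235 = 93.8946

93.89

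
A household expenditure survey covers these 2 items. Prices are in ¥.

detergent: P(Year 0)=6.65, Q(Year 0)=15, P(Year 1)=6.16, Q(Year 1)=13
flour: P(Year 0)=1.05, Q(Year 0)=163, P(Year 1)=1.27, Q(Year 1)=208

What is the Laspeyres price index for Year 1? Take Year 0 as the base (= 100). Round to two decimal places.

Laspeyres price index uses base-period quantities as weights.
ΣP(Year 1)·Q(Year 0) = 6.16×15 + 1.27×163 = 92.4 + 207.01 = 299.41
ΣP(Year 0)·Q(Year 0) = 6.65×15 + 1.05×163 = 99.75 + 171.15 = 270.9
Index = 299.41 / 270.9 × 100 = 110.5242

110.52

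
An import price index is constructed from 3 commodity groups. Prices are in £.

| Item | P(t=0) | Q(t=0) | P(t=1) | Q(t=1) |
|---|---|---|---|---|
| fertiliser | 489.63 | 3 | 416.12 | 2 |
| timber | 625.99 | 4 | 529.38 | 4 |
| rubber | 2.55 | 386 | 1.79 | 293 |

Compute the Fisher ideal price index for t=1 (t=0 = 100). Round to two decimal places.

Laspeyres component (base-period weights):
ΣP(t=1)Q(t=0) = 416.12×3 + 529.38×4 + 1.79×386 = 1248.36 + 2117.52 + 690.94 = 4056.82
ΣP(t=0)Q(t=0) = 489.63×3 + 625.99×4 + 2.55×386 = 1468.89 + 2503.96 + 984.3 = 4957.15
L = 4056.82 / 4957.15 × 100 = 81.8377
Paasche component (current-period weights):
ΣP(t=1)Q(t=1) = 416.12×2 + 529.38×4 + 1.79×293 = 832.24 + 2117.52 + 524.47 = 3474.23
ΣP(t=0)Q(t=1) = 489.63×2 + 625.99×4 + 2.55×293 = 979.26 + 2503.96 + 747.15 = 4230.37
P = 3474.23 / 4230.37 × 100 = 82.1259
Fisher = √(L × P) = √(81.8377 × 82.1259) = 81.9817

81.98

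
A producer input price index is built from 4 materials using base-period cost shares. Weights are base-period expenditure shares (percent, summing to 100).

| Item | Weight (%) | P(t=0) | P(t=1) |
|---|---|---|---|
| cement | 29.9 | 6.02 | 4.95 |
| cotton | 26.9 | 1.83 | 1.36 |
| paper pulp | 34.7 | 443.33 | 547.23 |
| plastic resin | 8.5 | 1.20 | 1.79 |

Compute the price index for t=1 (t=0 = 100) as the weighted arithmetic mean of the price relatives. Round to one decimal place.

cement: 29.9 × (4.95/6.02) = 29.9 × 0.822259 = 24.5855
cotton: 26.9 × (1.36/1.83) = 26.9 × 0.743169 = 19.9913
paper pulp: 34.7 × (547.23/443.33) = 34.7 × 1.234363 = 42.8324
plastic resin: 8.5 × (1.79/1.20) = 8.5 × 1.491667 = 12.6792
Index = Σ wᵢ·(p₁ᵢ/p₀ᵢ) = 24.5855 + 19.9913 + 42.8324 + 12.6792 = 100.0884

100.1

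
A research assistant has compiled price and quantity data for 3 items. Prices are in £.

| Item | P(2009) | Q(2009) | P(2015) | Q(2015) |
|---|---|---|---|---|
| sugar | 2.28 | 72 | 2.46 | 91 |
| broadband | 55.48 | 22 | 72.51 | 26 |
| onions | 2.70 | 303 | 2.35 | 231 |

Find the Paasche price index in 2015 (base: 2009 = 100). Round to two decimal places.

116.64

Paasche price index uses current-period quantities as weights.
ΣP(2015)·Q(2015) = 2.46×91 + 72.51×26 + 2.35×231 = 223.86 + 1885.26 + 542.85 = 2651.97
ΣP(2009)·Q(2015) = 2.28×91 + 55.48×26 + 2.70×231 = 207.48 + 1442.48 + 623.7 = 2273.66
Index = 2651.97 / 2273.66 × 100 = 116.6388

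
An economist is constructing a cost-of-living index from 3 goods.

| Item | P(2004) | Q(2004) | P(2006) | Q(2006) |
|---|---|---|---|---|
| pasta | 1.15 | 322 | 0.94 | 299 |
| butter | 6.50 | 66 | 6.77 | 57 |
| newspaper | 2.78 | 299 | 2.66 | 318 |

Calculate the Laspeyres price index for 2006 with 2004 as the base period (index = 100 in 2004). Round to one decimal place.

Laspeyres price index uses base-period quantities as weights.
ΣP(2006)·Q(2004) = 0.94×322 + 6.77×66 + 2.66×299 = 302.68 + 446.82 + 795.34 = 1544.84
ΣP(2004)·Q(2004) = 1.15×322 + 6.50×66 + 2.78×299 = 370.3 + 429 + 831.22 = 1630.52
Index = 1544.84 / 1630.52 × 100 = 94.7452

94.7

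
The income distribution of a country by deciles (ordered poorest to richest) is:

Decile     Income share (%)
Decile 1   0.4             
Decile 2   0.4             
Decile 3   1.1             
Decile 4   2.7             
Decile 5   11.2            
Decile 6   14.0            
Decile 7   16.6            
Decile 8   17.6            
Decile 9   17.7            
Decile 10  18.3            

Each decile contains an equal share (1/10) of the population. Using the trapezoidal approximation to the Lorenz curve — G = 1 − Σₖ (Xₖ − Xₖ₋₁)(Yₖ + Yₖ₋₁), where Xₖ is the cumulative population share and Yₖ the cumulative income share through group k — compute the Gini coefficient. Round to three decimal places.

0.409

Cumulative income shares Yₖ: 0.0040, 0.0080, 0.0190, 0.0460, 0.1580, 0.2980, 0.4640, 0.6400, 0.8170, 1.0000
Σ (Xₖ−Xₖ₋₁)(Yₖ+Yₖ₋₁) = (1/10)(0.0040+0.0000) + (1/10)(0.0080+0.0040) + (1/10)(0.0190+0.0080) + (1/10)(0.0460+0.0190) + (1/10)(0.1580+0.0460) + (1/10)(0.2980+0.1580) + (1/10)(0.4640+0.2980) + (1/10)(0.6400+0.4640) + (1/10)(0.8170+0.6400) + (1/10)(1.0000+0.8170)
  = 0.0004 + 0.0012 + 0.0027 + 0.0065 + 0.0204 + 0.0456 + 0.0762 + 0.1104 + 0.1457 + 0.1817 = 0.5908
G = 1 − 0.5908 = 0.4092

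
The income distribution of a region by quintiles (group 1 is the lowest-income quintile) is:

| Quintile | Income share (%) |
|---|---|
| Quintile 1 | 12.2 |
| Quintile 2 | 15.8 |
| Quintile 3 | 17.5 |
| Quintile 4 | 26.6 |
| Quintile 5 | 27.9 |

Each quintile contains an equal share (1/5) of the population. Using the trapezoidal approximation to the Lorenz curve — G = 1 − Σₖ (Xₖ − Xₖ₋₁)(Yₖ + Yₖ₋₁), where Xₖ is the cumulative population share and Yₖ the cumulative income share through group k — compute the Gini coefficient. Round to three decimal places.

0.169

Cumulative income shares Yₖ: 0.1220, 0.2800, 0.4550, 0.7210, 1.0000
Σ (Xₖ−Xₖ₋₁)(Yₖ+Yₖ₋₁) = (1/5)(0.1220+0.0000) + (1/5)(0.2800+0.1220) + (1/5)(0.4550+0.2800) + (1/5)(0.7210+0.4550) + (1/5)(1.0000+0.7210)
  = 0.0244 + 0.0804 + 0.1470 + 0.2352 + 0.3442 = 0.8312
G = 1 − 0.8312 = 0.1688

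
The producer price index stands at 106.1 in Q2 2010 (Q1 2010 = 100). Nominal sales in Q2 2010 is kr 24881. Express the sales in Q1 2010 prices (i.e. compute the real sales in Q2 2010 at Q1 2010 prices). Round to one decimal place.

Real = Nominal ÷ (Index/100) = 24881 ÷ (106.1/100)
     = 24881 ÷ 1.061 = 23450.5184

23450.5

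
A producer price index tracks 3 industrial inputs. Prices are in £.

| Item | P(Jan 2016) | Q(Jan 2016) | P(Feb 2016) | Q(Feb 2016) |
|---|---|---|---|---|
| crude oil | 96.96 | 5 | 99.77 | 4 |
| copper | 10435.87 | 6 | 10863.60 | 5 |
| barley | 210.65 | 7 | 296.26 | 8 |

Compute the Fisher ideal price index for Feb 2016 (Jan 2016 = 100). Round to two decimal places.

105.07

Laspeyres component (base-period weights):
ΣP(Feb 2016)Q(Jan 2016) = 99.77×5 + 10863.60×6 + 296.26×7 = 498.85 + 65181.6 + 2073.82 = 67754.27
ΣP(Jan 2016)Q(Jan 2016) = 96.96×5 + 10435.87×6 + 210.65×7 = 484.8 + 62615.22 + 1474.55 = 64574.57
L = 67754.27 / 64574.57 × 100 = 104.9241
Paasche component (current-period weights):
ΣP(Feb 2016)Q(Feb 2016) = 99.77×4 + 10863.60×5 + 296.26×8 = 399.08 + 54318 + 2370.08 = 57087.16
ΣP(Jan 2016)Q(Feb 2016) = 96.96×4 + 10435.87×5 + 210.65×8 = 387.84 + 52179.35 + 1685.2 = 54252.39
P = 57087.16 / 54252.39 × 100 = 105.2252
Fisher = √(L × P) = √(104.9241 × 105.2252) = 105.0745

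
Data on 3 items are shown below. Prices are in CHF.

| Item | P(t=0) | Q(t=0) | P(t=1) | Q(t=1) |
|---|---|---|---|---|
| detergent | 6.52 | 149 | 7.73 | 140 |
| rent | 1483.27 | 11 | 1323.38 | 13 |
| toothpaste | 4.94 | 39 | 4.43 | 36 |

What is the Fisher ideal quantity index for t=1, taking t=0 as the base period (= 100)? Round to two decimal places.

Laspeyres component (base-period weights):
ΣP(t=0)Q(t=1) = 6.52×140 + 1483.27×13 + 4.94×36 = 912.8 + 19282.51 + 177.84 = 20373.15
ΣP(t=0)Q(t=0) = 6.52×149 + 1483.27×11 + 4.94×39 = 971.48 + 16315.97 + 192.66 = 17480.11
L = 20373.15 / 17480.11 × 100 = 116.5505
Paasche component (current-period weights):
ΣP(t=1)Q(t=1) = 7.73×140 + 1323.38×13 + 4.43×36 = 1082.2 + 17203.94 + 159.48 = 18445.62
ΣP(t=1)Q(t=0) = 7.73×149 + 1323.38×11 + 4.43×39 = 1151.77 + 14557.18 + 172.77 = 15881.72
P = 18445.62 / 15881.72 × 100 = 116.1437
Fisher = √(L × P) = √(116.5505 × 116.1437) = 116.3469

116.35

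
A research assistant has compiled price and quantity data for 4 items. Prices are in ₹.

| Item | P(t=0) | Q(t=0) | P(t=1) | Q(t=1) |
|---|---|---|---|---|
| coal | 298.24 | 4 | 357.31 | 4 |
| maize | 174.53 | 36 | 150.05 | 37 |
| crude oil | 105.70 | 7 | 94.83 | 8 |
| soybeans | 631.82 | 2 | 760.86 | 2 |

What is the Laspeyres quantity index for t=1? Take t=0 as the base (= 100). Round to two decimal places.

Laspeyres quantity index uses base-period prices as weights.
ΣP(t=0)·Q(t=1) = 298.24×4 + 174.53×37 + 105.70×8 + 631.82×2 = 1192.96 + 6457.61 + 845.6 + 1263.64 = 9759.81
ΣP(t=0)·Q(t=0) = 298.24×4 + 174.53×36 + 105.70×7 + 631.82×2 = 1192.96 + 6283.08 + 739.9 + 1263.64 = 9479.58
Index = 9759.81 / 9479.58 × 100 = 102.9561

102.96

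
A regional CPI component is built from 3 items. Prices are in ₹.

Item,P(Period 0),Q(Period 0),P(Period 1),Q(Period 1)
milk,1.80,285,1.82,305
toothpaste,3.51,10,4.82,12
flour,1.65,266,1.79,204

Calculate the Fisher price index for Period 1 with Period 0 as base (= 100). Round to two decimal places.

Laspeyres component (base-period weights):
ΣP(Period 1)Q(Period 0) = 1.82×285 + 4.82×10 + 1.79×266 = 518.7 + 48.2 + 476.14 = 1043.04
ΣP(Period 0)Q(Period 0) = 1.80×285 + 3.51×10 + 1.65×266 = 513 + 35.1 + 438.9 = 987
L = 1043.04 / 987 × 100 = 105.6778
Paasche component (current-period weights):
ΣP(Period 1)Q(Period 1) = 1.82×305 + 4.82×12 + 1.79×204 = 555.1 + 57.84 + 365.16 = 978.1
ΣP(Period 0)Q(Period 1) = 1.80×305 + 3.51×12 + 1.65×204 = 549 + 42.12 + 336.6 = 927.72
P = 978.1 / 927.72 × 100 = 105.4305
Fisher = √(L × P) = √(105.6778 × 105.4305) = 105.5541

105.55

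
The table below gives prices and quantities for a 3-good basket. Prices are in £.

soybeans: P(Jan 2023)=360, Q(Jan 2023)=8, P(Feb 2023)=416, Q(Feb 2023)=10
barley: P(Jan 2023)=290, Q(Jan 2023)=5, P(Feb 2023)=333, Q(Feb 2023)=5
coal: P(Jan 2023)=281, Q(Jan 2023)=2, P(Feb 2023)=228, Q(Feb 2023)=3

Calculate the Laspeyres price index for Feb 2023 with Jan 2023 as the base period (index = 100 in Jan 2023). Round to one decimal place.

111.4

Laspeyres price index uses base-period quantities as weights.
ΣP(Feb 2023)·Q(Jan 2023) = 416×8 + 333×5 + 228×2 = 3328 + 1665 + 456 = 5449
ΣP(Jan 2023)·Q(Jan 2023) = 360×8 + 290×5 + 281×2 = 2880 + 1450 + 562 = 4892
Index = 5449 / 4892 × 100 = 111.3859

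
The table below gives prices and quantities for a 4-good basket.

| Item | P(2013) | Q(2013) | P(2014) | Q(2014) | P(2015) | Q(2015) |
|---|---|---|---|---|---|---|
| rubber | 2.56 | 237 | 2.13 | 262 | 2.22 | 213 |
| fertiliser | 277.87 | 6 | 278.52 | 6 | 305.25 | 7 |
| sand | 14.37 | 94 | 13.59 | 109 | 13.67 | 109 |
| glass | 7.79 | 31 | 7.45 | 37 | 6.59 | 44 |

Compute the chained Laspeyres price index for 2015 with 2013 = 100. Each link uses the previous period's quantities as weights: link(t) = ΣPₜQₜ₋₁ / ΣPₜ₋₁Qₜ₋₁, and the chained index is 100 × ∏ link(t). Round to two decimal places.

Link 2013→2014:
ΣP(2014)Q(2013) = 2.13×237 + 278.52×6 + 13.59×94 + 7.45×31 = 504.81 + 1671.12 + 1277.46 + 230.95 = 3684.34
ΣP(2013)Q(2013) = 2.56×237 + 277.87×6 + 14.37×94 + 7.79×31 = 606.72 + 1667.22 + 1350.78 + 241.49 = 3866.21
link = 3684.34/3866.21 = 0.952959
Link 2014→2015:
ΣP(2015)Q(2014) = 2.22×262 + 305.25×6 + 13.67×109 + 6.59×37 = 581.64 + 1831.5 + 1490.03 + 243.83 = 4147
ΣP(2014)Q(2014) = 2.13×262 + 278.52×6 + 13.59×109 + 7.45×37 = 558.06 + 1671.12 + 1481.31 + 275.65 = 3986.14
link = 4147/3986.14 = 1.040355
Chained index = 100 × 0.952959 × 1.040355 = 99.1416

99.14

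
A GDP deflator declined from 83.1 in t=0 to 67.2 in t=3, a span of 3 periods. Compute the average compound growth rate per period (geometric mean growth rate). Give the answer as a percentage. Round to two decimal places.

Growth factor = (67.2/83.1)^(1/3) = (0.808664)^(1/3) = 0.931657
Growth rate = 0.931657 − 1 = -0.068343 = -6.8343%

-6.83%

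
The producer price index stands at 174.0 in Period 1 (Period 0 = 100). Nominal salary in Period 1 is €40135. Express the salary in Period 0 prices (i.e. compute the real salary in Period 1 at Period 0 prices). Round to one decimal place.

Real = Nominal ÷ (Index/100) = 40135 ÷ (174.0/100)
     = 40135 ÷ 1.740 = 23066.0920

23066.1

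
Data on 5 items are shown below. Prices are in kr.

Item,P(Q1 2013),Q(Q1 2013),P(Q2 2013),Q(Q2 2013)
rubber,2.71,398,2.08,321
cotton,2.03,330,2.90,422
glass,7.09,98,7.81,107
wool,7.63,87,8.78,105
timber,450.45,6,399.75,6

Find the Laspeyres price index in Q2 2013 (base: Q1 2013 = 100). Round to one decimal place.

Laspeyres price index uses base-period quantities as weights.
ΣP(Q2 2013)·Q(Q1 2013) = 2.08×398 + 2.90×330 + 7.81×98 + 8.78×87 + 399.75×6 = 827.84 + 957 + 765.38 + 763.86 + 2398.5 = 5712.58
ΣP(Q1 2013)·Q(Q1 2013) = 2.71×398 + 2.03×330 + 7.09×98 + 7.63×87 + 450.45×6 = 1078.58 + 669.9 + 694.82 + 663.81 + 2702.7 = 5809.81
Index = 5712.58 / 5809.81 × 100 = 98.3265

98.3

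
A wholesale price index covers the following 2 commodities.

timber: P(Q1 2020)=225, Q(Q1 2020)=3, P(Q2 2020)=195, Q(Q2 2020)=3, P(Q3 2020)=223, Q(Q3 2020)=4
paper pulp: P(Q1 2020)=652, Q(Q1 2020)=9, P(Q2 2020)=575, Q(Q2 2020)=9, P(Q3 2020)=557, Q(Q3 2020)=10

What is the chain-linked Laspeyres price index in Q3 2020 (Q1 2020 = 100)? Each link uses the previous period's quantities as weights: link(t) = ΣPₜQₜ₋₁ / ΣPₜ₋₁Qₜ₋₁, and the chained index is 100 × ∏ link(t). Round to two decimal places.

86.84

Link Q1 2020→Q2 2020:
ΣP(Q2 2020)Q(Q1 2020) = 195×3 + 575×9 = 585 + 5175 = 5760
ΣP(Q1 2020)Q(Q1 2020) = 225×3 + 652×9 = 675 + 5868 = 6543
link = 5760/6543 = 0.880330
Link Q2 2020→Q3 2020:
ΣP(Q3 2020)Q(Q2 2020) = 223×3 + 557×9 = 669 + 5013 = 5682
ΣP(Q2 2020)Q(Q2 2020) = 195×3 + 575×9 = 585 + 5175 = 5760
link = 5682/5760 = 0.986458
Chained index = 100 × 0.880330 × 0.986458 = 86.8409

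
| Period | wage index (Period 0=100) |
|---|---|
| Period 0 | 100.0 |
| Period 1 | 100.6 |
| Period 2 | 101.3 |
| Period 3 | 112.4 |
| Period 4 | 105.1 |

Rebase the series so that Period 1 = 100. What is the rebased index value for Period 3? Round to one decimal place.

111.7

Rebased(Period 3) = 112.4 / 100.6 × 100 = 111.7296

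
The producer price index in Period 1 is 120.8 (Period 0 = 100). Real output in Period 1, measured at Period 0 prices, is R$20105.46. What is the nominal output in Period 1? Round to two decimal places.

Nominal = Real × (Index/100) = 20105.46 × (120.8/100)
        = 20105.46 × 1.208 = 24287.3957

24287.40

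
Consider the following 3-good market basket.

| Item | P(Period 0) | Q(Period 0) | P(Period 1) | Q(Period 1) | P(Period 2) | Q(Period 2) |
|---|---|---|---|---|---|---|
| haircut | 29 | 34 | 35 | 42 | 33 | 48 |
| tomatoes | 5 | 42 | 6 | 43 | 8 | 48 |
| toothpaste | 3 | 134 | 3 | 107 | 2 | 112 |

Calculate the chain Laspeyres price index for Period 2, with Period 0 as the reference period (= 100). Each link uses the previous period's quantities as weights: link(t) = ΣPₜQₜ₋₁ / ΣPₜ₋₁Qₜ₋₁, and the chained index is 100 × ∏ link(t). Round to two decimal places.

Link Period 0→Period 1:
ΣP(Period 1)Q(Period 0) = 35×34 + 6×42 + 3×134 = 1190 + 252 + 402 = 1844
ΣP(Period 0)Q(Period 0) = 29×34 + 5×42 + 3×134 = 986 + 210 + 402 = 1598
link = 1844/1598 = 1.153942
Link Period 1→Period 2:
ΣP(Period 2)Q(Period 1) = 33×42 + 8×43 + 2×107 = 1386 + 344 + 214 = 1944
ΣP(Period 1)Q(Period 1) = 35×42 + 6×43 + 3×107 = 1470 + 258 + 321 = 2049
link = 1944/2049 = 0.948755
Chained index = 100 × 1.153942 × 0.948755 = 109.4809

109.48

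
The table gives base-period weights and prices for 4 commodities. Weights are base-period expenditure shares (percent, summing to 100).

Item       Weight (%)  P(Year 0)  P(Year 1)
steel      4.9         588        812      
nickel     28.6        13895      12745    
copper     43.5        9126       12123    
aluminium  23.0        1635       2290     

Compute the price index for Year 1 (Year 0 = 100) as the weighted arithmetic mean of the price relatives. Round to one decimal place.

123.0

steel: 4.9 × (812/588) = 4.9 × 1.380952 = 6.7667
nickel: 28.6 × (12745/13895) = 28.6 × 0.917236 = 26.2330
copper: 43.5 × (12123/9126) = 43.5 × 1.328402 = 57.7855
aluminium: 23.0 × (2290/1635) = 23.0 × 1.400612 = 32.2141
Index = Σ wᵢ·(p₁ᵢ/p₀ᵢ) = 6.7667 + 26.2330 + 57.7855 + 32.2141 = 122.9992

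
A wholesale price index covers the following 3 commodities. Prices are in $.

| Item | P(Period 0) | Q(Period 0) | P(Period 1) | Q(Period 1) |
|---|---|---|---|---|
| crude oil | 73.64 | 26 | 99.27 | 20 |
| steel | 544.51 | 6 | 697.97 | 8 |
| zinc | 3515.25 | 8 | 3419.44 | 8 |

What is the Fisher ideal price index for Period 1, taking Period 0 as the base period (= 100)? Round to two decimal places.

Laspeyres component (base-period weights):
ΣP(Period 1)Q(Period 0) = 99.27×26 + 697.97×6 + 3419.44×8 = 2581.02 + 4187.82 + 27355.52 = 34124.36
ΣP(Period 0)Q(Period 0) = 73.64×26 + 544.51×6 + 3515.25×8 = 1914.64 + 3267.06 + 28122 = 33303.7
L = 34124.36 / 33303.7 × 100 = 102.4642
Paasche component (current-period weights):
ΣP(Period 1)Q(Period 1) = 99.27×20 + 697.97×8 + 3419.44×8 = 1985.4 + 5583.76 + 27355.52 = 34924.68
ΣP(Period 0)Q(Period 1) = 73.64×20 + 544.51×8 + 3515.25×8 = 1472.8 + 4356.08 + 28122 = 33950.88
P = 34924.68 / 33950.88 × 100 = 102.8683
Fisher = √(L × P) = √(102.4642 × 102.8683) = 102.6660

102.67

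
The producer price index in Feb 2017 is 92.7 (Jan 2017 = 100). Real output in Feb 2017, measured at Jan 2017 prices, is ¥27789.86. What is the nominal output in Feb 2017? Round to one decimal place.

25761.2

Nominal = Real × (Index/100) = 27789.86 × (92.7/100)
        = 27789.86 × 0.927 = 25761.2002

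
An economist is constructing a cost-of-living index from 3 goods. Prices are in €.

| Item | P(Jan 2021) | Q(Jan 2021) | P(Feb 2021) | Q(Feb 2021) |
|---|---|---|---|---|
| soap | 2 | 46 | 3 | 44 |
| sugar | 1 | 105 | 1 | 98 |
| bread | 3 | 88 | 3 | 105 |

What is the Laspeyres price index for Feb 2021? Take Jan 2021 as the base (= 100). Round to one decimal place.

Laspeyres price index uses base-period quantities as weights.
ΣP(Feb 2021)·Q(Jan 2021) = 3×46 + 1×105 + 3×88 = 138 + 105 + 264 = 507
ΣP(Jan 2021)·Q(Jan 2021) = 2×46 + 1×105 + 3×88 = 92 + 105 + 264 = 461
Index = 507 / 461 × 100 = 109.9783

110.0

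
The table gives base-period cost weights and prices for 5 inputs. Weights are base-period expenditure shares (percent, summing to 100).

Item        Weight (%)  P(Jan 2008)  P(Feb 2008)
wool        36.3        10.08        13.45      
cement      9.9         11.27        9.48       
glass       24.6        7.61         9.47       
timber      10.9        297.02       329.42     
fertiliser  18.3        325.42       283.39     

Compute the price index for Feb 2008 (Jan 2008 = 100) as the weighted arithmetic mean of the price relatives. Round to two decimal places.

115.40

wool: 36.3 × (13.45/10.08) = 36.3 × 1.334325 = 48.4360
cement: 9.9 × (9.48/11.27) = 9.9 × 0.841171 = 8.3276
glass: 24.6 × (9.47/7.61) = 24.6 × 1.244415 = 30.6126
timber: 10.9 × (329.42/297.02) = 10.9 × 1.109084 = 12.0890
fertiliser: 18.3 × (283.39/325.42) = 18.3 × 0.870844 = 15.9364
Index = Σ wᵢ·(p₁ᵢ/p₀ᵢ) = 48.4360 + 8.3276 + 30.6126 + 12.0890 + 15.9364 = 115.4017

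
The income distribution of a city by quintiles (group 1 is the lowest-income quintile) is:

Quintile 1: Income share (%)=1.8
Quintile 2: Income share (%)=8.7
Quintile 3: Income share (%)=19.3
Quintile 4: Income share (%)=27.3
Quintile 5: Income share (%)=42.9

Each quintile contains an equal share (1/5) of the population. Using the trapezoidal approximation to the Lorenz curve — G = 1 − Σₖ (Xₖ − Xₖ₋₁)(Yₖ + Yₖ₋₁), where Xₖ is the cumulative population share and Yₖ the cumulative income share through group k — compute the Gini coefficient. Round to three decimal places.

Cumulative income shares Yₖ: 0.0180, 0.1050, 0.2980, 0.5710, 1.0000
Σ (Xₖ−Xₖ₋₁)(Yₖ+Yₖ₋₁) = (1/5)(0.0180+0.0000) + (1/5)(0.1050+0.0180) + (1/5)(0.2980+0.1050) + (1/5)(0.5710+0.2980) + (1/5)(1.0000+0.5710)
  = 0.0036 + 0.0246 + 0.0806 + 0.1738 + 0.3142 = 0.5968
G = 1 − 0.5968 = 0.4032

0.403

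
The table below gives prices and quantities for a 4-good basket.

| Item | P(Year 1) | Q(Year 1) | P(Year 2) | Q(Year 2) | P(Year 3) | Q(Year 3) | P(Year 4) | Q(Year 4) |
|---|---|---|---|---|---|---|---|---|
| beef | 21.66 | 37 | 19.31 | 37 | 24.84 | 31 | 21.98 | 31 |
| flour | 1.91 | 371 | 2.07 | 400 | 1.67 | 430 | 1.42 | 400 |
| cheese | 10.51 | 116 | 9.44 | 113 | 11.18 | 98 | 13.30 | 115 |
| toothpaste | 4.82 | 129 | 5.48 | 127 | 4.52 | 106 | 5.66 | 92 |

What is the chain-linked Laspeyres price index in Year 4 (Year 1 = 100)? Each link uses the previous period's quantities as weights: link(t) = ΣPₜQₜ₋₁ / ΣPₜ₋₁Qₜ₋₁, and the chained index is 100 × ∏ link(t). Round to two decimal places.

105.94

Link Year 1→Year 2:
ΣP(Year 2)Q(Year 1) = 19.31×37 + 2.07×371 + 9.44×116 + 5.48×129 = 714.47 + 767.97 + 1095.04 + 706.92 = 3284.4
ΣP(Year 1)Q(Year 1) = 21.66×37 + 1.91×371 + 10.51×116 + 4.82×129 = 801.42 + 708.61 + 1219.16 + 621.78 = 3350.97
link = 3284.4/3350.97 = 0.980134
Link Year 2→Year 3:
ΣP(Year 3)Q(Year 2) = 24.84×37 + 1.67×400 + 11.18×113 + 4.52×127 = 919.08 + 668 + 1263.34 + 574.04 = 3424.46
ΣP(Year 2)Q(Year 2) = 19.31×37 + 2.07×400 + 9.44×113 + 5.48×127 = 714.47 + 828 + 1066.72 + 695.96 = 3305.15
link = 3424.46/3305.15 = 1.036098
Link Year 3→Year 4:
ΣP(Year 4)Q(Year 3) = 21.98×31 + 1.42×430 + 13.30×98 + 5.66×106 = 681.38 + 610.6 + 1303.4 + 599.96 = 3195.34
ΣP(Year 3)Q(Year 3) = 24.84×31 + 1.67×430 + 11.18×98 + 4.52×106 = 770.04 + 718.1 + 1095.64 + 479.12 = 3062.9
link = 3195.34/3062.9 = 1.043240
Chained index = 100 × 0.980134 × 1.036098 × 1.043240 = 105.9426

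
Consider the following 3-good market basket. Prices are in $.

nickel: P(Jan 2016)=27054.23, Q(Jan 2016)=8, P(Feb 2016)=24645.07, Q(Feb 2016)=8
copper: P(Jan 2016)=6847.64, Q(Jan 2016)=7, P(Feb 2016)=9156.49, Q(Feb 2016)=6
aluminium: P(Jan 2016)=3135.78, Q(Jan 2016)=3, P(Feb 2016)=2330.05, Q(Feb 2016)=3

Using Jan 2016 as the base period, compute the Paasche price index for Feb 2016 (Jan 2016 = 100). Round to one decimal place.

Paasche price index uses current-period quantities as weights.
ΣP(Feb 2016)·Q(Feb 2016) = 24645.07×8 + 9156.49×6 + 2330.05×3 = 197160.56 + 54938.94 + 6990.15 = 259089.65
ΣP(Jan 2016)·Q(Feb 2016) = 27054.23×8 + 6847.64×6 + 3135.78×3 = 216433.84 + 41085.84 + 9407.34 = 266927.02
Index = 259089.65 / 266927.02 × 100 = 97.0639

97.1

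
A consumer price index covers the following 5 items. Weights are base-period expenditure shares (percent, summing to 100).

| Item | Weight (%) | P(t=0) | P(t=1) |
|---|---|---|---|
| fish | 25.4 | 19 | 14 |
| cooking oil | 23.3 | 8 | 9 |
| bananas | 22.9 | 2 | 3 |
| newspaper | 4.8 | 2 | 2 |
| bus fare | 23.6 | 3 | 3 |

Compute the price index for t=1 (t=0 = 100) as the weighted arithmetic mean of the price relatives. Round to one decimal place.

fish: 25.4 × (14/19) = 25.4 × 0.736842 = 18.7158
cooking oil: 23.3 × (9/8) = 23.3 × 1.125000 = 26.2125
bananas: 22.9 × (3/2) = 22.9 × 1.500000 = 34.3500
newspaper: 4.8 × (2/2) = 4.8 × 1.000000 = 4.8000
bus fare: 23.6 × (3/3) = 23.6 × 1.000000 = 23.6000
Index = Σ wᵢ·(p₁ᵢ/p₀ᵢ) = 18.7158 + 26.2125 + 34.3500 + 4.8000 + 23.6000 = 107.6783

107.7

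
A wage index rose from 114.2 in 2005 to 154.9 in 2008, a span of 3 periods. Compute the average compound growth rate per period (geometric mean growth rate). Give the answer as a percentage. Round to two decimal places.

10.70%

Growth factor = (154.9/114.2)^(1/3) = (1.356392)^(1/3) = 1.106951
Growth rate = 1.106951 − 1 = 0.106951 = 10.6951%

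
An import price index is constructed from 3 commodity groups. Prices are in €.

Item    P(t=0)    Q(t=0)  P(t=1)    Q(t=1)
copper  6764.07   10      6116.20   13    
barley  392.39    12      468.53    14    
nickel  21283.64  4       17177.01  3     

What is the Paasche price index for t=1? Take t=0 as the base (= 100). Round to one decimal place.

Paasche price index uses current-period quantities as weights.
ΣP(t=1)·Q(t=1) = 6116.20×13 + 468.53×14 + 17177.01×3 = 79510.6 + 6559.42 + 51531.03 = 137601.05
ΣP(t=0)·Q(t=1) = 6764.07×13 + 392.39×14 + 21283.64×3 = 87932.91 + 5493.46 + 63850.92 = 157277.29
Index = 137601.05 / 157277.29 × 100 = 87.4895

87.5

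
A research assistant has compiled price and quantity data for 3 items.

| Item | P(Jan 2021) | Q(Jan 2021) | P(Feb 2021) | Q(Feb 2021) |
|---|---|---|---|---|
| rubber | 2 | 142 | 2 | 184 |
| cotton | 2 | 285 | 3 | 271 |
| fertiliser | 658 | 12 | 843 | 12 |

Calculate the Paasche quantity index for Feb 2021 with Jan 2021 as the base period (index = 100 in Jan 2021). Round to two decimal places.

Paasche quantity index uses current-period prices as weights.
ΣP(Feb 2021)·Q(Feb 2021) = 2×184 + 3×271 + 843×12 = 368 + 813 + 10116 = 11297
ΣP(Feb 2021)·Q(Jan 2021) = 2×142 + 3×285 + 843×12 = 284 + 855 + 10116 = 11255
Index = 11297 / 11255 × 100 = 100.3732

100.37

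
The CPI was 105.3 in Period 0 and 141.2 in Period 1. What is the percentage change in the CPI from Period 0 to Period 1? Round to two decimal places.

34.09%

Change = (141.2 − 105.3) / 105.3 × 100
       = 35.9 / 105.3 × 100 = 34.0931%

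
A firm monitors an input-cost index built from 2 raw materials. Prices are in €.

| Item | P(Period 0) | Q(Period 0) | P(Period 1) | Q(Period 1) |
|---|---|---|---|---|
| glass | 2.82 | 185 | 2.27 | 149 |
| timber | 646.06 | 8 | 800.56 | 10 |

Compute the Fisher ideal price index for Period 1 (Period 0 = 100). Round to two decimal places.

Laspeyres component (base-period weights):
ΣP(Period 1)Q(Period 0) = 2.27×185 + 800.56×8 = 419.95 + 6404.48 = 6824.43
ΣP(Period 0)Q(Period 0) = 2.82×185 + 646.06×8 = 521.7 + 5168.48 = 5690.18
L = 6824.43 / 5690.18 × 100 = 119.9335
Paasche component (current-period weights):
ΣP(Period 1)Q(Period 1) = 2.27×149 + 800.56×10 = 338.23 + 8005.6 = 8343.83
ΣP(Period 0)Q(Period 1) = 2.82×149 + 646.06×10 = 420.18 + 6460.6 = 6880.78
P = 8343.83 / 6880.78 × 100 = 121.2629
Fisher = √(L × P) = √(119.9335 × 121.2629) = 120.5963

120.60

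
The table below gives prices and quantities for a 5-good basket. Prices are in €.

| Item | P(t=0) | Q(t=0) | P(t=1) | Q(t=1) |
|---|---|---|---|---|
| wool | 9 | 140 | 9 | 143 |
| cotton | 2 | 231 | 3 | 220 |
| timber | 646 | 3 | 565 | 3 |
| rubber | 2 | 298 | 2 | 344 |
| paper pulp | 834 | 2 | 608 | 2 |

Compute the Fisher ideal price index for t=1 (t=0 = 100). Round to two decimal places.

92.14

Laspeyres component (base-period weights):
ΣP(t=1)Q(t=0) = 9×140 + 3×231 + 565×3 + 2×298 + 608×2 = 1260 + 693 + 1695 + 596 + 1216 = 5460
ΣP(t=0)Q(t=0) = 9×140 + 2×231 + 646×3 + 2×298 + 834×2 = 1260 + 462 + 1938 + 596 + 1668 = 5924
L = 5460 / 5924 × 100 = 92.1675
Paasche component (current-period weights):
ΣP(t=1)Q(t=1) = 9×143 + 3×220 + 565×3 + 2×344 + 608×2 = 1287 + 660 + 1695 + 688 + 1216 = 5546
ΣP(t=0)Q(t=1) = 9×143 + 2×220 + 646×3 + 2×344 + 834×2 = 1287 + 440 + 1938 + 688 + 1668 = 6021
P = 5546 / 6021 × 100 = 92.1109
Fisher = √(L × P) = √(92.1675 × 92.1109) = 92.1392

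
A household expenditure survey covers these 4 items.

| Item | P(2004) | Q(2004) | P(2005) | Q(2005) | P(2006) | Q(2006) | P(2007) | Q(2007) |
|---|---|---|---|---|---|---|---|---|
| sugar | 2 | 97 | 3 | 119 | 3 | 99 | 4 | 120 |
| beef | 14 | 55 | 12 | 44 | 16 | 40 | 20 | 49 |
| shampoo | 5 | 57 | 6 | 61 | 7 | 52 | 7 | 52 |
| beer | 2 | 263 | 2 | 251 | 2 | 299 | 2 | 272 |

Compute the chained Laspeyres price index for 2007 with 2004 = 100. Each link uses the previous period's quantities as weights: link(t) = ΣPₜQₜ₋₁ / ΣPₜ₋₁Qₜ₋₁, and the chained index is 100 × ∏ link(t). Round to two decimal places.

132.20

Link 2004→2005:
ΣP(2005)Q(2004) = 3×97 + 12×55 + 6×57 + 2×263 = 291 + 660 + 342 + 526 = 1819
ΣP(2004)Q(2004) = 2×97 + 14×55 + 5×57 + 2×263 = 194 + 770 + 285 + 526 = 1775
link = 1819/1775 = 1.024789
Link 2005→2006:
ΣP(2006)Q(2005) = 3×119 + 16×44 + 7×61 + 2×251 = 357 + 704 + 427 + 502 = 1990
ΣP(2005)Q(2005) = 3×119 + 12×44 + 6×61 + 2×251 = 357 + 528 + 366 + 502 = 1753
link = 1990/1753 = 1.135197
Link 2006→2007:
ΣP(2007)Q(2006) = 4×99 + 20×40 + 7×52 + 2×299 = 396 + 800 + 364 + 598 = 2158
ΣP(2006)Q(2006) = 3×99 + 16×40 + 7×52 + 2×299 = 297 + 640 + 364 + 598 = 1899
link = 2158/1899 = 1.136388
Chained index = 100 × 1.024789 × 1.135197 × 1.136388 = 132.2002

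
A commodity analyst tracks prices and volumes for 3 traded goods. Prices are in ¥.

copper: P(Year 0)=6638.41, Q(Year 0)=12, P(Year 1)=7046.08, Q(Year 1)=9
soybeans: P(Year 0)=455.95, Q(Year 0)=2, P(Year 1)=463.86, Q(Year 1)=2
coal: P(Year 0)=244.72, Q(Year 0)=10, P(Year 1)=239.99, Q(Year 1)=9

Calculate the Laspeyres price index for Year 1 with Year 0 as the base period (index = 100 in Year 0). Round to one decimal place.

105.9

Laspeyres price index uses base-period quantities as weights.
ΣP(Year 1)·Q(Year 0) = 7046.08×12 + 463.86×2 + 239.99×10 = 84552.96 + 927.72 + 2399.9 = 87880.58
ΣP(Year 0)·Q(Year 0) = 6638.41×12 + 455.95×2 + 244.72×10 = 79660.92 + 911.9 + 2447.2 = 83020.02
Index = 87880.58 / 83020.02 × 100 = 105.8547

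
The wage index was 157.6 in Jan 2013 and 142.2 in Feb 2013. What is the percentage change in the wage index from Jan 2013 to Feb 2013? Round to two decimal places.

-9.77%

Change = (142.2 − 157.6) / 157.6 × 100
       = -15.4 / 157.6 × 100 = -9.7716%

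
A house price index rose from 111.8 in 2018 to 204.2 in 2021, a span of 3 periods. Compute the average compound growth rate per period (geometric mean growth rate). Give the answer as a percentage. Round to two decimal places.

Growth factor = (204.2/111.8)^(1/3) = (1.826476)^(1/3) = 1.222376
Growth rate = 1.222376 − 1 = 0.222376 = 22.2376%

22.24%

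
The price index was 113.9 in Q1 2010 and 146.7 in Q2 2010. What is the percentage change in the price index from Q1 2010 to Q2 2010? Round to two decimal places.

Change = (146.7 − 113.9) / 113.9 × 100
       = 32.8 / 113.9 × 100 = 28.7972%

28.80%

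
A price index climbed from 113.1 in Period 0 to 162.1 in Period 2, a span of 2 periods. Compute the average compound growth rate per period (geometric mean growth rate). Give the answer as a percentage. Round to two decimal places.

Growth factor = (162.1/113.1)^(1/2) = (1.433245)^(1/2) = 1.197182
Growth rate = 1.197182 − 1 = 0.197182 = 19.7182%

19.72%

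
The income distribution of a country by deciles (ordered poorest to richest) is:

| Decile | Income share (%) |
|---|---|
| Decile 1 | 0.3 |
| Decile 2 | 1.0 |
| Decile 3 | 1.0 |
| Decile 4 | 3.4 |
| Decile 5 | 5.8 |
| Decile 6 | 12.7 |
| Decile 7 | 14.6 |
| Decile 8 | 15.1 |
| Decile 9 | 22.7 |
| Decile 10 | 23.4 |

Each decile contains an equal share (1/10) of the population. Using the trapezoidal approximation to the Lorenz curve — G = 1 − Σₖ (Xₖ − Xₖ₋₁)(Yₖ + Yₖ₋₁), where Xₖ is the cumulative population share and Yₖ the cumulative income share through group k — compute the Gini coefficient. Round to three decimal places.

Cumulative income shares Yₖ: 0.0030, 0.0130, 0.0230, 0.0570, 0.1150, 0.2420, 0.3880, 0.5390, 0.7660, 1.0000
Σ (Xₖ−Xₖ₋₁)(Yₖ+Yₖ₋₁) = (1/10)(0.0030+0.0000) + (1/10)(0.0130+0.0030) + (1/10)(0.0230+0.0130) + (1/10)(0.0570+0.0230) + (1/10)(0.1150+0.0570) + (1/10)(0.2420+0.1150) + (1/10)(0.3880+0.2420) + (1/10)(0.5390+0.3880) + (1/10)(0.7660+0.5390) + (1/10)(1.0000+0.7660)
  = 0.0003 + 0.0016 + 0.0036 + 0.0080 + 0.0172 + 0.0357 + 0.0630 + 0.0927 + 0.1305 + 0.1766 = 0.5292
G = 1 − 0.5292 = 0.4708

0.471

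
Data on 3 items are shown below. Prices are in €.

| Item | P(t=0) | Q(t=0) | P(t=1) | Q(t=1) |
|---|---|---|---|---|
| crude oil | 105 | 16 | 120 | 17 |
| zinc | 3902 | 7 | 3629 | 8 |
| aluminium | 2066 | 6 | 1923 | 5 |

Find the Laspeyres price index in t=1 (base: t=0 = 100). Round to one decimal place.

93.9

Laspeyres price index uses base-period quantities as weights.
ΣP(t=1)·Q(t=0) = 120×16 + 3629×7 + 1923×6 = 1920 + 25403 + 11538 = 38861
ΣP(t=0)·Q(t=0) = 105×16 + 3902×7 + 2066×6 = 1680 + 27314 + 12396 = 41390
Index = 38861 / 41390 × 100 = 93.8898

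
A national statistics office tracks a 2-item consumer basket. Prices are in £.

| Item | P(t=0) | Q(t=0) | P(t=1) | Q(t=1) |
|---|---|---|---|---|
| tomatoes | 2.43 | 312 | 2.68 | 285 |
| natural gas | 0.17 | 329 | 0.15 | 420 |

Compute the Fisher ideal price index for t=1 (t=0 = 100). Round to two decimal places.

108.50

Laspeyres component (base-period weights):
ΣP(t=1)Q(t=0) = 2.68×312 + 0.15×329 = 836.16 + 49.35 = 885.51
ΣP(t=0)Q(t=0) = 2.43×312 + 0.17×329 = 758.16 + 55.93 = 814.09
L = 885.51 / 814.09 × 100 = 108.7730
Paasche component (current-period weights):
ΣP(t=1)Q(t=1) = 2.68×285 + 0.15×420 = 763.8 + 63 = 826.8
ΣP(t=0)Q(t=1) = 2.43×285 + 0.17×420 = 692.55 + 71.4 = 763.95
P = 826.8 / 763.95 × 100 = 108.2270
Fisher = √(L × P) = √(108.7730 × 108.2270) = 108.4996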